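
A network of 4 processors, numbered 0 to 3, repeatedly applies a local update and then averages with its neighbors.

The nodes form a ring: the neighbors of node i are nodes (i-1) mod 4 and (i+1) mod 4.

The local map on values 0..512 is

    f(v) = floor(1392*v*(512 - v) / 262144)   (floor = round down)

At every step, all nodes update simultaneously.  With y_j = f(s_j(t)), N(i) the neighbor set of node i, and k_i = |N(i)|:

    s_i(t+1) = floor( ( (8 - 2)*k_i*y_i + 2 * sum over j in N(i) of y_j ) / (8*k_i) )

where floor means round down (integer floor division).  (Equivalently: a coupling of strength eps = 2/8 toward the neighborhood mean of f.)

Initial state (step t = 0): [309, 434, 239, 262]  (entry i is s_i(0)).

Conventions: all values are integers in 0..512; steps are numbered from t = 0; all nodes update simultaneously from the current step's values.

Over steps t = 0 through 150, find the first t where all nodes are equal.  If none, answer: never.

Simulating step by step:
t=0: [309, 434, 239, 262]  (not all equal)
t=1: [315, 219, 325, 345]  (not all equal)
t=2: [327, 336, 322, 310]  (not all equal)
t=3: [321, 316, 323, 329]  (not all equal)
t=4: [324, 327, 323, 320]  (not all equal)
t=5: [323, 321, 323, 325]  (not all equal)
t=6: [323, 324, 323, 322]  (not all equal)
t=7: [323, 323, 323, 324]  (not all equal)
t=8: [323, 324, 323, 323]  (not all equal)
t=9: [323, 323, 323, 324]  (not all equal)

Answer: never
Key observation: The state at step 7 reappears at step 9 — the system is in a cycle of period 2 from step 7 on.  No step 0..9 is synchronized, and the cycle repeats forever, so no step up to 150 (or ever) has all nodes equal.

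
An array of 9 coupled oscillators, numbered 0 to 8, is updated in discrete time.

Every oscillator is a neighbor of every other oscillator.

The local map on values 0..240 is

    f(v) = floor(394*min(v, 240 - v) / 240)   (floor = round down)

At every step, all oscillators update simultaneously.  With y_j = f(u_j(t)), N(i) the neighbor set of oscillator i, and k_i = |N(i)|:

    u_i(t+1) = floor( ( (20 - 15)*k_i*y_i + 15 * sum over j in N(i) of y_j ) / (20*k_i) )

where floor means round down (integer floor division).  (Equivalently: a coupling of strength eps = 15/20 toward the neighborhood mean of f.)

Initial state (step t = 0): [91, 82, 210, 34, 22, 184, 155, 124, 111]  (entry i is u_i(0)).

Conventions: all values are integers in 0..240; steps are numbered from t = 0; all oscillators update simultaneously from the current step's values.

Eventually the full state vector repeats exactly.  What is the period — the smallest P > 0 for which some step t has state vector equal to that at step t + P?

Answer: 20
Key observation: The state at step 7, [128, 128, 128, 128, 128, 128, 128, 128, 128], reappears at step 27 — and no state repeats earlier — so the cycle the system enters has period 20.

Derivation:
t=0: [91, 82, 210, 34, 22, 184, 155, 124, 111]
t=1: [119, 117, 103, 104, 101, 110, 117, 125, 124]
t=2: [184, 183, 180, 180, 179, 181, 183, 183, 183]
t=3: [94, 94, 95, 95, 95, 95, 94, 94, 94]
t=4: [154, 154, 154, 154, 154, 154, 154, 154, 154]
t=5: [141, 141, 141, 141, 141, 141, 141, 141, 141]
t=6: [162, 162, 162, 162, 162, 162, 162, 162, 162]
t=7: [128, 128, 128, 128, 128, 128, 128, 128, 128]
t=8: [183, 183, 183, 183, 183, 183, 183, 183, 183]
t=9: [93, 93, 93, 93, 93, 93, 93, 93, 93]
t=10: [152, 152, 152, 152, 152, 152, 152, 152, 152]
t=11: [144, 144, 144, 144, 144, 144, 144, 144, 144]
t=12: [157, 157, 157, 157, 157, 157, 157, 157, 157]
t=13: [136, 136, 136, 136, 136, 136, 136, 136, 136]
t=14: [170, 170, 170, 170, 170, 170, 170, 170, 170]
t=15: [114, 114, 114, 114, 114, 114, 114, 114, 114]
t=16: [187, 187, 187, 187, 187, 187, 187, 187, 187]
t=17: [87, 87, 87, 87, 87, 87, 87, 87, 87]
t=18: [142, 142, 142, 142, 142, 142, 142, 142, 142]
t=19: [160, 160, 160, 160, 160, 160, 160, 160, 160]
t=20: [131, 131, 131, 131, 131, 131, 131, 131, 131]
t=21: [178, 178, 178, 178, 178, 178, 178, 178, 178]
t=22: [101, 101, 101, 101, 101, 101, 101, 101, 101]
t=23: [165, 165, 165, 165, 165, 165, 165, 165, 165]
t=24: [123, 123, 123, 123, 123, 123, 123, 123, 123]
t=25: [192, 192, 192, 192, 192, 192, 192, 192, 192]
t=26: [78, 78, 78, 78, 78, 78, 78, 78, 78]
t=27: [128, 128, 128, 128, 128, 128, 128, 128, 128]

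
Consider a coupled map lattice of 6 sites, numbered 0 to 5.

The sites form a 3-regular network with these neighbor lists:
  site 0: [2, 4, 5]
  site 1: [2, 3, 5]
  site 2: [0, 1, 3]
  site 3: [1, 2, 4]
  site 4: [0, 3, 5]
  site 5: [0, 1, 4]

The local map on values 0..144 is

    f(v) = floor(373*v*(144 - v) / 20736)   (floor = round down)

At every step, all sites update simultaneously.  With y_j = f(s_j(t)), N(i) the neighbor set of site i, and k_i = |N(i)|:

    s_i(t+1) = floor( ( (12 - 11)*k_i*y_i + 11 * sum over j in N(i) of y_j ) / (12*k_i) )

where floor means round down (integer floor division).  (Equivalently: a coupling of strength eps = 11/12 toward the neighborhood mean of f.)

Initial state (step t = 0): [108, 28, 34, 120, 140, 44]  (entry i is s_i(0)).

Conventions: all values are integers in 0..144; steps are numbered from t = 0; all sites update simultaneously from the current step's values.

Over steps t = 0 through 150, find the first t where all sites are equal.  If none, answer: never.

Simulating step by step:
t=0: [108, 28, 34, 120, 140, 44]  (not all equal)
t=1: [53, 65, 59, 45, 61, 48]  (not all equal)
t=2: [87, 84, 86, 90, 83, 89]  (not all equal)
t=3: [89, 88, 88, 89, 88, 89]  (not all equal)
t=4: [88, 88, 88, 88, 88, 88]  (all equal)

Answer: 4
Key observation: Synchronization is absorbing here: once all sites are equal they stay equal, and step 4 is the first all-equal step.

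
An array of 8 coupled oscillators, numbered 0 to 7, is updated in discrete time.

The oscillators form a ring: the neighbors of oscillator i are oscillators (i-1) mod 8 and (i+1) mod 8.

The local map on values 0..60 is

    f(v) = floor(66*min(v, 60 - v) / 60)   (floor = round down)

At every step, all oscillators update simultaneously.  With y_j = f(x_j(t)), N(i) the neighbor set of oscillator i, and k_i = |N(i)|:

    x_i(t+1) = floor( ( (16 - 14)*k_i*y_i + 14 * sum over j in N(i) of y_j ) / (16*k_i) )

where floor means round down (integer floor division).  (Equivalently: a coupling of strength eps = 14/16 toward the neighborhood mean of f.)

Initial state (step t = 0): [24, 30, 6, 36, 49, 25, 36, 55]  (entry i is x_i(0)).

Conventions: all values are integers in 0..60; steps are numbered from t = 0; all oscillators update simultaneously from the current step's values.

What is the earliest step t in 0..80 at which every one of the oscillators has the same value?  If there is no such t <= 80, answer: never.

Simulating step by step:
t=0: [24, 30, 6, 36, 49, 25, 36, 55]  (not all equal)
t=1: [19, 18, 26, 11, 24, 20, 17, 23]  (not all equal)
t=2: [21, 23, 17, 25, 18, 22, 22, 19]  (not all equal)
t=3: [22, 21, 25, 19, 24, 21, 22, 23]  (not all equal)
t=4: [24, 25, 22, 25, 22, 24, 24, 24]  (not all equal)
t=5: [26, 25, 26, 24, 26, 25, 26, 26]  (not all equal)
t=6: [27, 27, 26, 27, 26, 27, 27, 28]  (not all equal)
t=7: [29, 28, 28, 28, 28, 28, 29, 29]  (not all equal)
t=8: [30, 30, 30, 30, 30, 30, 30, 31]  (not all equal)
t=9: [32, 33, 33, 33, 33, 33, 32, 32]  (not all equal)
t=10: [29, 29, 29, 29, 29, 29, 29, 30]  (not all equal)
t=11: [31, 31, 31, 31, 31, 31, 31, 31]  (all equal)

Answer: 11
Key observation: Synchronization is absorbing here: once all oscillators are equal they stay equal, and step 11 is the first all-equal step.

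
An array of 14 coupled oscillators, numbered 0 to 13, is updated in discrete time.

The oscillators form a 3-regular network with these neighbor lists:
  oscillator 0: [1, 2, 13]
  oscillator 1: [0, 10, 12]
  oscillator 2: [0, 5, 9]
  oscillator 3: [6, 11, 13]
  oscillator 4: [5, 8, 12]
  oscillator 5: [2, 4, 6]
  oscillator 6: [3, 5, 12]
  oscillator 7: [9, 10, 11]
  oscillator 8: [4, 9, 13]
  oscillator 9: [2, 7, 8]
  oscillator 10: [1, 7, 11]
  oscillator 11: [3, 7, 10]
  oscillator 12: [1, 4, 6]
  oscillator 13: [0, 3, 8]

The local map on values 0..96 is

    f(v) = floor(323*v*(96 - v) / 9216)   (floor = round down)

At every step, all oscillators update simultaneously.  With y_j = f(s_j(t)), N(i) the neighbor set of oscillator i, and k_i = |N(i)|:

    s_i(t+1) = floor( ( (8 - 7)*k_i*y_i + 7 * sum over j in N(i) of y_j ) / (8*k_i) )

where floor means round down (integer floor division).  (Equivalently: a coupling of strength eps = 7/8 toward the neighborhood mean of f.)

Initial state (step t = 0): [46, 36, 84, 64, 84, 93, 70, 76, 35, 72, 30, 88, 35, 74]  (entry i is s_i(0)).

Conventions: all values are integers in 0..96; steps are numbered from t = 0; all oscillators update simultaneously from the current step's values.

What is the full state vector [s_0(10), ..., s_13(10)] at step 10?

Answer: [80, 80, 80, 80, 80, 80, 80, 80, 80, 80, 80, 80, 80, 80]

Derivation:
t=0: [46, 36, 84, 64, 84, 93, 70, 76, 35, 72, 30, 88, 35, 74]
t=1: [58, 74, 47, 50, 50, 39, 52, 51, 53, 54, 52, 59, 59, 72]
t=2: [67, 75, 77, 73, 77, 79, 77, 78, 73, 79, 72, 79, 72, 76]
t=3: [54, 61, 53, 51, 54, 50, 54, 51, 51, 51, 51, 54, 53, 60]
t=4: [76, 78, 79, 77, 79, 79, 79, 79, 78, 79, 77, 79, 77, 79]
t=5: [48, 51, 48, 47, 48, 47, 49, 48, 47, 47, 48, 49, 48, 50]
t=6: [80, 80, 80, 80, 80, 80, 80, 80, 80, 80, 80, 80, 80, 80]
t=7: [44, 44, 44, 44, 44, 44, 44, 44, 44, 44, 44, 44, 44, 44]
t=8: [80, 80, 80, 80, 80, 80, 80, 80, 80, 80, 80, 80, 80, 80]
t=9: [44, 44, 44, 44, 44, 44, 44, 44, 44, 44, 44, 44, 44, 44]
t=10: [80, 80, 80, 80, 80, 80, 80, 80, 80, 80, 80, 80, 80, 80]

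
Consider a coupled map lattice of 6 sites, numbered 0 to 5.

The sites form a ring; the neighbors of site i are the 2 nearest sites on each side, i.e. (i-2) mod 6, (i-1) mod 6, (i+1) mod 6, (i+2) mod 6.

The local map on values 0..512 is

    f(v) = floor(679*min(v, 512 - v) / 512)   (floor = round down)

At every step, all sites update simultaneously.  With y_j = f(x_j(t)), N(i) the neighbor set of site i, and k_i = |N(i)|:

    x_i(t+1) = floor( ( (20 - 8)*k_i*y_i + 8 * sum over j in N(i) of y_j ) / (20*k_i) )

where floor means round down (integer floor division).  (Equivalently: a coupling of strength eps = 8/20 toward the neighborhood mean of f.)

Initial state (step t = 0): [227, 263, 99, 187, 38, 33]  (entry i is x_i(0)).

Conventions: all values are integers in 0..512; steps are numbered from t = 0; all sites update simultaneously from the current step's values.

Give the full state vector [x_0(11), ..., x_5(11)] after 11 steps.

Simulating step by step:
t=0: [227, 263, 99, 187, 38, 33]
t=1: [236, 270, 171, 203, 102, 118]
t=2: [270, 288, 239, 245, 177, 197]
t=3: [302, 300, 307, 305, 262, 274]
t=4: [286, 282, 279, 284, 312, 305]
t=5: [294, 301, 301, 296, 277, 281]
t=6: [290, 283, 283, 289, 302, 300]
t=7: [292, 299, 298, 293, 284, 285]
t=8: [291, 285, 286, 290, 297, 297]
t=9: [292, 297, 296, 293, 288, 288]
t=10: [291, 287, 287, 290, 294, 294]
t=11: [293, 296, 296, 293, 290, 290]

Answer: [293, 296, 296, 293, 290, 290]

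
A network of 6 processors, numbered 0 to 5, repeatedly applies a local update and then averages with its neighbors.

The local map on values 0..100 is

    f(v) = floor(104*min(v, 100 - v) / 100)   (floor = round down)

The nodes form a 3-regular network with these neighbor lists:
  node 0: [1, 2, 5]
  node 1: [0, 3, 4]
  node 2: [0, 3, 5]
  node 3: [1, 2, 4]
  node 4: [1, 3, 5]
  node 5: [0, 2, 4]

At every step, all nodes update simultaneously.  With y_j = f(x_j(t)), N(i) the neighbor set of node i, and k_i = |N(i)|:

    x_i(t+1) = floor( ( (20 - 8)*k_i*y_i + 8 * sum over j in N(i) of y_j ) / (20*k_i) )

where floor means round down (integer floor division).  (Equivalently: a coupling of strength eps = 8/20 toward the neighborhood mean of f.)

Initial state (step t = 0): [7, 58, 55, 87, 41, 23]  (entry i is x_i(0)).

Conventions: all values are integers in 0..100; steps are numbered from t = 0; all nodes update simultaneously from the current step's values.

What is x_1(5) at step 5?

Answer: x_1(5) = 31

Derivation:
t=0: [7, 58, 55, 87, 41, 23]
t=1: [19, 34, 33, 25, 35, 26]
t=2: [24, 31, 30, 29, 33, 28]
t=3: [26, 30, 29, 30, 32, 29]
t=4: [28, 30, 29, 31, 32, 30]
t=5: [29, 31, 30, 31, 32, 30]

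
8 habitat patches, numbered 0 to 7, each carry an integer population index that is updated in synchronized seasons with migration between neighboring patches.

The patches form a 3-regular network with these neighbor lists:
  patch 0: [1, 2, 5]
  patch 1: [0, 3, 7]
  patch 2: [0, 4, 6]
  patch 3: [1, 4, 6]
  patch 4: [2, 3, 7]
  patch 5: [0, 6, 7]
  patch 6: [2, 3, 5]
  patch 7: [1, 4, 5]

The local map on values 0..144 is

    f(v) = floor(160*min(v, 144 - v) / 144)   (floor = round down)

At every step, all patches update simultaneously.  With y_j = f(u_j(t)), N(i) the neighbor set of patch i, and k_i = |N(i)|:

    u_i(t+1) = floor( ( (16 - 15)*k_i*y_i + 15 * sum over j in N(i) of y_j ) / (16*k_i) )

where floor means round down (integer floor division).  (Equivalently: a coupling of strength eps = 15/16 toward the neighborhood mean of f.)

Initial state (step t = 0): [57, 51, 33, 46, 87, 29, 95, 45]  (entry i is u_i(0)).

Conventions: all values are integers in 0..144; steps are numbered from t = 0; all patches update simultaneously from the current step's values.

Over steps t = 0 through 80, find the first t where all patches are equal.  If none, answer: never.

Answer: 7
Key observation: Synchronization is absorbing here: once all patches are equal they stay equal, and step 7 is the first all-equal step.

Derivation:
t=0: [57, 51, 33, 46, 87, 29, 95, 45]  (not all equal)
t=1: [42, 54, 58, 57, 46, 54, 40, 50]  (not all equal)
t=2: [60, 55, 48, 52, 60, 49, 61, 56]  (not all equal)
t=3: [56, 61, 65, 64, 57, 64, 55, 60]  (not all equal)
t=4: [69, 66, 62, 64, 69, 63, 70, 66]  (not all equal)
t=5: [70, 73, 75, 75, 71, 75, 70, 73]  (not all equal)
t=6: [76, 77, 77, 77, 76, 77, 76, 77]  (not all equal)
t=7: [74, 74, 74, 74, 74, 74, 74, 74]  (all equal)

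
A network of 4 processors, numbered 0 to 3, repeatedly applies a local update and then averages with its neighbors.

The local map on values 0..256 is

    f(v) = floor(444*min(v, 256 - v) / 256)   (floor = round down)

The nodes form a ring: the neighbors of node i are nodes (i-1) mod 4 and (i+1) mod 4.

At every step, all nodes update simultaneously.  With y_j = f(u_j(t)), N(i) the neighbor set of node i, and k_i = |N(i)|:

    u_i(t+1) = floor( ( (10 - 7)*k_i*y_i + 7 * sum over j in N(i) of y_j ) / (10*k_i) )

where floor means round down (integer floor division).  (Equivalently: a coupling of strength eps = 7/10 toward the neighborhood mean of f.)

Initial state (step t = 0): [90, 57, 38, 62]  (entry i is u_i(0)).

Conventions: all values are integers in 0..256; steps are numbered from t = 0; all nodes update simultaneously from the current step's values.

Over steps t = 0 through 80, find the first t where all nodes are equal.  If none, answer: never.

Answer: 12
Key observation: Synchronization is absorbing here: once all nodes are equal they stay equal, and step 12 is the first all-equal step.

Derivation:
t=0: [90, 57, 38, 62]  (not all equal)
t=1: [118, 106, 91, 109]  (not all equal)
t=2: [191, 181, 177, 183]  (not all equal)
t=3: [123, 126, 130, 124]  (not all equal)
t=4: [215, 216, 216, 215]  (not all equal)
t=5: [70, 69, 69, 70]  (not all equal)
t=6: [120, 119, 119, 120]  (not all equal)
t=7: [207, 206, 206, 207]  (not all equal)
t=8: [84, 85, 85, 84]  (not all equal)
t=9: [145, 146, 146, 145]  (not all equal)
t=10: [191, 190, 190, 191]  (not all equal)
t=11: [112, 113, 113, 112]  (not all equal)
t=12: [194, 194, 194, 194]  (all equal)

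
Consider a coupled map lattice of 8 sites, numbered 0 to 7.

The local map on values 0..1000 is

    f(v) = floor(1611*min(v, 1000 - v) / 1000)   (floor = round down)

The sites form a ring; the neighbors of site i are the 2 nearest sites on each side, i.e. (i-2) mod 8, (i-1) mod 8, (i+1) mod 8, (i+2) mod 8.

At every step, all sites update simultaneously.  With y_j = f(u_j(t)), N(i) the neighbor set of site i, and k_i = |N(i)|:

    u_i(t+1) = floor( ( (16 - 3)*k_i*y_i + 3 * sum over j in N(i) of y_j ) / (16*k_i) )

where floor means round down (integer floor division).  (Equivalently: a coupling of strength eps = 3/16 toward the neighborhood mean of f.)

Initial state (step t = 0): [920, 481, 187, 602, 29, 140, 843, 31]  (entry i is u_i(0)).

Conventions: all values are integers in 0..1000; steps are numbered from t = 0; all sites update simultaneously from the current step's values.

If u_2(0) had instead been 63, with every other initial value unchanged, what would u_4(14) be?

Answer: u_4(14) = 668
Key observation: This trace re-runs the system from the modified initial state.

Derivation:
t=0: [920, 481, 63, 602, 29, 140, 843, 31]
t=1: [159, 671, 156, 574, 94, 229, 225, 104]
t=2: [269, 494, 280, 618, 200, 363, 338, 206]
t=3: [451, 731, 467, 600, 364, 559, 520, 379]
t=4: [710, 479, 722, 639, 611, 699, 751, 619]
t=5: [484, 725, 477, 581, 598, 497, 428, 597]
t=6: [752, 494, 743, 673, 663, 774, 694, 654]
t=7: [430, 734, 442, 526, 524, 394, 487, 548]
t=8: [686, 483, 702, 739, 757, 657, 769, 710]
t=9: [508, 719, 488, 444, 403, 525, 392, 482]
t=10: [767, 511, 760, 705, 663, 751, 652, 754]
t=11: [404, 715, 415, 485, 525, 418, 535, 421]
t=12: [647, 503, 667, 754, 756, 686, 738, 669]
t=13: [568, 745, 536, 426, 406, 492, 436, 540]
t=14: [686, 467, 721, 679, 668, 773, 705, 723]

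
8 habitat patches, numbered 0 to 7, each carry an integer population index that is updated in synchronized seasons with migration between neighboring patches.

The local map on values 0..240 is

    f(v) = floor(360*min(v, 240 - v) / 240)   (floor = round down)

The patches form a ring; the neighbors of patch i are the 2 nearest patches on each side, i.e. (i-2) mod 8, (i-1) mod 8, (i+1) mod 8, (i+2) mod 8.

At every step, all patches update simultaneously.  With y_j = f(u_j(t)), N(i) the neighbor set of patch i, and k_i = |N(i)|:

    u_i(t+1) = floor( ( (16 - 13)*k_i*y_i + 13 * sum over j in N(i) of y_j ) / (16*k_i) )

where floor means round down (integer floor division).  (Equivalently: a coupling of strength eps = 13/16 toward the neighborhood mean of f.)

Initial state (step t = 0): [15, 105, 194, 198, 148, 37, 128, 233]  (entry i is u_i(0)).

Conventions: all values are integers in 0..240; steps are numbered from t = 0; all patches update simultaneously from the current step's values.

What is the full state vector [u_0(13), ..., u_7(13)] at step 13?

Simulating step by step:
t=0: [15, 105, 194, 198, 148, 37, 128, 233]
t=1: [86, 62, 90, 96, 97, 87, 77, 83]
t=2: [119, 125, 129, 129, 133, 131, 128, 118]
t=3: [172, 171, 168, 165, 164, 166, 169, 171]
t=4: [104, 105, 107, 109, 110, 109, 107, 105]
t=5: [158, 158, 160, 161, 162, 161, 160, 158]
t=6: [121, 121, 120, 119, 118, 119, 120, 121]
t=7: [178, 178, 178, 178, 178, 178, 178, 178]
t=8: [93, 93, 93, 93, 93, 93, 93, 93]
t=9: [139, 139, 139, 139, 139, 139, 139, 139]
t=10: [151, 151, 151, 151, 151, 151, 151, 151]
t=11: [133, 133, 133, 133, 133, 133, 133, 133]
t=12: [160, 160, 160, 160, 160, 160, 160, 160]
t=13: [120, 120, 120, 120, 120, 120, 120, 120]

Answer: [120, 120, 120, 120, 120, 120, 120, 120]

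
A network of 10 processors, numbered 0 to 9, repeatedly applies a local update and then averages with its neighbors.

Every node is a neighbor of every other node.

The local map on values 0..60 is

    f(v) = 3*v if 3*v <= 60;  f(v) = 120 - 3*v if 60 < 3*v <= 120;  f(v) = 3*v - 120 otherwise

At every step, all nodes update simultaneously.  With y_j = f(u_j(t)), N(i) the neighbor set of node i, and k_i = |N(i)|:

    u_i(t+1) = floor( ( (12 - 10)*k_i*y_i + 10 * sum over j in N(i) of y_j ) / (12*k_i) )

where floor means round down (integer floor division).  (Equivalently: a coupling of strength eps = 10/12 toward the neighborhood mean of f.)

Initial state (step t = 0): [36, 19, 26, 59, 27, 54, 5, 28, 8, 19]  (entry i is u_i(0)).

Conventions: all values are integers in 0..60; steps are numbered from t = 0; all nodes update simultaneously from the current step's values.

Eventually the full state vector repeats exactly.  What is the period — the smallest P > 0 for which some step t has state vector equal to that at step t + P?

Answer: 4
Key observation: The state at step 4, [57, 57, 57, 57, 57, 57, 57, 57, 57, 57], reappears at step 8 — and no state repeats earlier — so the cycle the system enters has period 4.

Derivation:
t=0: [36, 19, 26, 59, 27, 54, 5, 28, 8, 19]
t=1: [36, 39, 38, 39, 38, 38, 36, 37, 37, 39]
t=2: [7, 6, 6, 6, 6, 6, 7, 7, 7, 6]
t=3: [19, 19, 19, 19, 19, 19, 19, 19, 19, 19]
t=4: [57, 57, 57, 57, 57, 57, 57, 57, 57, 57]
t=5: [51, 51, 51, 51, 51, 51, 51, 51, 51, 51]
t=6: [33, 33, 33, 33, 33, 33, 33, 33, 33, 33]
t=7: [21, 21, 21, 21, 21, 21, 21, 21, 21, 21]
t=8: [57, 57, 57, 57, 57, 57, 57, 57, 57, 57]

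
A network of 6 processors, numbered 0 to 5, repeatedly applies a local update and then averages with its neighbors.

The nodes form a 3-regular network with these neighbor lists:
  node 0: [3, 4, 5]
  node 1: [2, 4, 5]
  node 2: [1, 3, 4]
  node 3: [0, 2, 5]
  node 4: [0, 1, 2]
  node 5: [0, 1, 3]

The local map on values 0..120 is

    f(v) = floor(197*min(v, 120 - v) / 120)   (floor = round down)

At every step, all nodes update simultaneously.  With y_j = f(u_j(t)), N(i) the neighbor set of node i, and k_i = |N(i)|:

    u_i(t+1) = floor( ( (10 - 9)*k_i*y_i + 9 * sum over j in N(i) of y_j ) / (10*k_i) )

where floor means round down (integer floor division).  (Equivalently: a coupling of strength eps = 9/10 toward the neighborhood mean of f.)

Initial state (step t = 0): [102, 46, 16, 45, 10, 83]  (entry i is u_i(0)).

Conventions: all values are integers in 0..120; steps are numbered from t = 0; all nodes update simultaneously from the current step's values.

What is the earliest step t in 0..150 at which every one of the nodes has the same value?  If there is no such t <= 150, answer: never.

Answer: never
Key observation: The state at step 12 reappears at step 14 — the system is in a cycle of period 2 from step 12 on.  No step 0..14 is synchronized, and the cycle repeats forever, so no step up to 150 (or ever) has all nodes equal.

Derivation:
t=0: [102, 46, 16, 45, 10, 83]  (not all equal)
t=1: [47, 38, 51, 41, 40, 59]  (not all equal)
t=2: [76, 79, 66, 83, 73, 71]  (not all equal)
t=3: [72, 80, 70, 78, 75, 67]  (not all equal)
t=4: [76, 79, 70, 80, 74, 72]  (not all equal)
t=5: [72, 77, 70, 76, 73, 69]  (not all equal)
t=6: [77, 79, 73, 80, 76, 74]  (not all equal)
t=7: [70, 73, 68, 73, 71, 68]  (not all equal)
t=8: [80, 82, 78, 83, 81, 79]  (not all equal)
t=9: [63, 65, 62, 66, 64, 62]  (not all equal)
t=10: [91, 93, 90, 93, 92, 90]  (not all equal)
t=11: [46, 47, 44, 47, 46, 45]  (not all equal)
t=12: [75, 73, 75, 73, 74, 76]  (not all equal)
t=13: [74, 73, 76, 73, 74, 75]  (not all equal)
t=14: [75, 73, 75, 73, 74, 76]  (not all equal)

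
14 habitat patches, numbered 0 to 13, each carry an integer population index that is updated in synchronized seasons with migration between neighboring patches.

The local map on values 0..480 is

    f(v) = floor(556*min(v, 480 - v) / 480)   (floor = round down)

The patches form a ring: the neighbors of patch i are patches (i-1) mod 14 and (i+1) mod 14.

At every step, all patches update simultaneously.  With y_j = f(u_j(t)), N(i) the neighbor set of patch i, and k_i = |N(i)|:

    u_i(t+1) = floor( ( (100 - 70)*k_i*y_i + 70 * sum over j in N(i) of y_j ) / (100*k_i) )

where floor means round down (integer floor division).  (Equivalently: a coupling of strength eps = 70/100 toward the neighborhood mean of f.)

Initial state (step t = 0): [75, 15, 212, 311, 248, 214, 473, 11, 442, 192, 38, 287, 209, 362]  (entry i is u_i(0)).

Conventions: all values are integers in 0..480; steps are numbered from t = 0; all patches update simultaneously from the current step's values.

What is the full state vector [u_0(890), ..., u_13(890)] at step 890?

Simulating step by step:
t=0: [75, 15, 212, 311, 248, 214, 473, 11, 442, 192, 38, 287, 209, 362]
t=1: [79, 120, 147, 238, 235, 170, 93, 21, 95, 97, 168, 167, 198, 155]
t=2: [138, 133, 195, 237, 246, 191, 109, 83, 80, 140, 164, 205, 198, 165]
t=3: [168, 180, 217, 255, 254, 205, 148, 105, 117, 146, 196, 217, 218, 193]
t=4: [209, 218, 239, 257, 252, 222, 176, 143, 142, 177, 215, 242, 241, 223]
t=5: [251, 256, 261, 266, 259, 240, 208, 177, 178, 206, 242, 266, 269, 258]
t=6: [260, 259, 253, 251, 260, 256, 241, 217, 216, 239, 252, 255, 249, 255]
t=7: [256, 257, 260, 260, 259, 263, 261, 259, 259, 262, 266, 263, 262, 260]
t=8: [256, 256, 255, 254, 253, 253, 253, 254, 253, 251, 250, 249, 252, 255]
t=9: [259, 259, 260, 261, 261, 262, 261, 261, 262, 264, 266, 265, 263, 261]
t=10: [254, 254, 254, 253, 252, 252, 252, 252, 251, 249, 248, 249, 251, 253]
t=11: [261, 261, 261, 262, 263, 264, 264, 264, 265, 266, 267, 266, 264, 262]
t=12: [252, 253, 252, 252, 251, 250, 250, 249, 248, 247, 246, 247, 249, 251]
t=13: [263, 263, 263, 264, 265, 265, 266, 267, 268, 269, 269, 269, 267, 265]
t=14: [250, 251, 250, 250, 249, 248, 247, 246, 245, 244, 244, 244, 246, 248]
t=15: [266, 265, 265, 266, 267, 268, 269, 270, 272, 272, 273, 272, 270, 268]
t=16: [247, 248, 248, 247, 246, 245, 244, 242, 241, 239, 239, 240, 242, 245]
t=17: [269, 268, 268, 269, 270, 272, 273, 274, 275, 276, 276, 276, 275, 272]
t=18: [242, 244, 244, 244, 242, 240, 239, 238, 237, 236, 236, 236, 237, 240]
t=19: [275, 273, 273, 273, 275, 276, 276, 275, 274, 273, 273, 273, 275, 275]
t=20: [237, 238, 239, 238, 237, 236, 236, 237, 238, 238, 239, 238, 237, 237]
t=21: [274, 275, 275, 275, 274, 273, 273, 274, 274, 275, 275, 275, 274, 274]
t=22: [237, 237, 237, 237, 238, 238, 238, 238, 237, 237, 237, 237, 237, 238]
t=23: [274, 274, 274, 274, 274, 275, 275, 274, 274, 274, 274, 274, 274, 274]
t=24: [238, 238, 238, 238, 237, 237, 237, 237, 238, 238, 238, 238, 238, 238]
t=25: [275, 275, 275, 274, 274, 274, 274, 274, 274, 275, 275, 275, 275, 275]
t=26: [237, 237, 237, 237, 238, 238, 238, 238, 237, 237, 237, 237, 237, 237]
t=27: [274, 274, 274, 274, 274, 275, 275, 274, 274, 274, 274, 274, 274, 274]

Answer: [237, 237, 237, 237, 238, 238, 238, 238, 237, 237, 237, 237, 237, 237]
Key observation: The state at step 23, [274, 274, 274, 274, 274, 275, 275, 274, 274, 274, 274, 274, 274, 274], reappears at step 27: the system is in a cycle of period 4 from step 23 on.  Therefore the state at step 890 equals the state at step 23 + ((890 - 23) mod 4) = 26, which is [237, 237, 237, 237, 238, 238, 238, 238, 237, 237, 237, 237, 237, 237].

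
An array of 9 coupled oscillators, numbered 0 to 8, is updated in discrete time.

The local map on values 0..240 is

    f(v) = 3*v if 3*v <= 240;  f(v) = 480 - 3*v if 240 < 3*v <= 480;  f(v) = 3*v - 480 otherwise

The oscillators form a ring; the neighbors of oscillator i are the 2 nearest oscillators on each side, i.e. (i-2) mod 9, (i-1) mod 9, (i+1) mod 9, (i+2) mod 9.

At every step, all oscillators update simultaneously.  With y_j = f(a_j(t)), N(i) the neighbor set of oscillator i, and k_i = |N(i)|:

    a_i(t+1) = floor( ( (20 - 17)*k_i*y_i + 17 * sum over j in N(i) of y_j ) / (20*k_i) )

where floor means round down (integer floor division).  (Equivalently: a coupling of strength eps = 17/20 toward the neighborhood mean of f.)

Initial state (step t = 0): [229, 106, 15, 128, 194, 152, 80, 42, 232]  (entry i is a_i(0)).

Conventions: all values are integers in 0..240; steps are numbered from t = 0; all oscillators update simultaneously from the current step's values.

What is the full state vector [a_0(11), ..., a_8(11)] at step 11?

Answer: [91, 93, 85, 87, 84, 94, 96, 73, 69]

Derivation:
t=0: [229, 106, 15, 128, 194, 152, 80, 42, 232]
t=1: [147, 144, 127, 85, 101, 123, 135, 164, 188]
t=2: [57, 102, 118, 126, 134, 120, 92, 67, 49]
t=3: [163, 142, 130, 121, 129, 142, 146, 166, 181]
t=4: [49, 67, 71, 79, 78, 65, 54, 38, 35]
t=5: [156, 179, 205, 214, 206, 187, 162, 146, 148]
t=6: [59, 81, 98, 111, 102, 86, 64, 34, 30]
t=7: [157, 163, 184, 196, 184, 163, 153, 160, 163]
t=8: [20, 43, 52, 50, 55, 44, 22, 10, 9]
t=9: [81, 102, 130, 146, 131, 107, 85, 65, 64]
t=10: [173, 145, 128, 114, 122, 140, 168, 202, 205]
t=11: [91, 93, 85, 87, 84, 94, 96, 73, 69]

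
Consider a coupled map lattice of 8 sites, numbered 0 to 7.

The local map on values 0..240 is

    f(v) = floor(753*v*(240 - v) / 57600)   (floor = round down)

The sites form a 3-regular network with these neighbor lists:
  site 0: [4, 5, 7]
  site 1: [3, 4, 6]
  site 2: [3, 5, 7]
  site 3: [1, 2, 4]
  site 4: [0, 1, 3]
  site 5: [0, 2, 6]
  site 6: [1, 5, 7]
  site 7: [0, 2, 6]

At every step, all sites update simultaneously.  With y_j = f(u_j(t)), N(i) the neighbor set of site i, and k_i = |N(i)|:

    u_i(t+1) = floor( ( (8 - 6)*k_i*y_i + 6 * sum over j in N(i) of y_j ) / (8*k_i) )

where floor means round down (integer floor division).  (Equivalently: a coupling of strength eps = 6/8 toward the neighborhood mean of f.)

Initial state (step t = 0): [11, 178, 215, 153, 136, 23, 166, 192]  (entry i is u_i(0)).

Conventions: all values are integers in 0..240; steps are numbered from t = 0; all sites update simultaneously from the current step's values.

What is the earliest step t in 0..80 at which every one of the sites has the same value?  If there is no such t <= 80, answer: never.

Simulating step by step:
t=0: [11, 178, 215, 153, 136, 23, 166, 192]  (not all equal)
t=1: [100, 165, 107, 143, 133, 81, 122, 95]  (not all equal)
t=2: [179, 179, 178, 178, 177, 181, 174, 184]  (not all equal)
t=3: [140, 145, 140, 143, 143, 143, 141, 142]  (not all equal)
t=4: [181, 181, 181, 181, 181, 182, 181, 182]  (not all equal)
t=5: [138, 139, 138, 139, 139, 138, 138, 138]  (not all equal)
t=6: [183, 183, 183, 183, 183, 184, 183, 184]  (not all equal)
t=7: [135, 136, 135, 136, 136, 135, 135, 135]  (not all equal)
t=8: [184, 184, 184, 184, 184, 185, 184, 185]  (not all equal)
t=9: [133, 134, 133, 134, 134, 133, 133, 133]  (not all equal)
t=10: [185, 185, 185, 185, 185, 186, 185, 186]  (not all equal)
t=11: [132, 133, 132, 133, 133, 132, 132, 132]  (not all equal)
t=12: [186, 186, 186, 186, 186, 186, 186, 186]  (all equal)

Answer: 12
Key observation: Synchronization is absorbing here: once all sites are equal they stay equal, and step 12 is the first all-equal step.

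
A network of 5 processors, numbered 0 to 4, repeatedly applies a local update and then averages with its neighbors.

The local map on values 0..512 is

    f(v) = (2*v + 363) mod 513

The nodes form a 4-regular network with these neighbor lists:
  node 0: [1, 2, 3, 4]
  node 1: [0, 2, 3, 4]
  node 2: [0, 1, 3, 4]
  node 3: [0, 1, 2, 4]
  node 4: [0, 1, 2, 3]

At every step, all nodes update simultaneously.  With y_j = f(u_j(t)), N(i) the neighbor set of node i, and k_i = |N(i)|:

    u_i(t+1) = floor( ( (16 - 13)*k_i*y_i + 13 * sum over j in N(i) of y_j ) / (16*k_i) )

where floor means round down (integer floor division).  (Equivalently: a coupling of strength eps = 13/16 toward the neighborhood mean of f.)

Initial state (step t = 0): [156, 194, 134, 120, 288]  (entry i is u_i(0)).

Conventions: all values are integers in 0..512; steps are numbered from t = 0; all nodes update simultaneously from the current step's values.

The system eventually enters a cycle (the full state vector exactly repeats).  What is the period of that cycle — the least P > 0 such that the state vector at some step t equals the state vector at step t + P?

Simulating step by step:
t=0: [156, 194, 134, 120, 288]
t=1: [207, 206, 208, 208, 203]
t=2: [262, 262, 262, 262, 262]
t=3: [374, 374, 374, 374, 374]
t=4: [85, 85, 85, 85, 85]
t=5: [20, 20, 20, 20, 20]
t=6: [403, 403, 403, 403, 403]
t=7: [143, 143, 143, 143, 143]
t=8: [136, 136, 136, 136, 136]
t=9: [122, 122, 122, 122, 122]
t=10: [94, 94, 94, 94, 94]
t=11: [38, 38, 38, 38, 38]
t=12: [439, 439, 439, 439, 439]
t=13: [215, 215, 215, 215, 215]
t=14: [280, 280, 280, 280, 280]
t=15: [410, 410, 410, 410, 410]
t=16: [157, 157, 157, 157, 157]
t=17: [164, 164, 164, 164, 164]
t=18: [178, 178, 178, 178, 178]
t=19: [206, 206, 206, 206, 206]
t=20: [262, 262, 262, 262, 262]

Answer: 18
Key observation: The state at step 2, [262, 262, 262, 262, 262], reappears at step 20 — and no state repeats earlier — so the cycle the system enters has period 18.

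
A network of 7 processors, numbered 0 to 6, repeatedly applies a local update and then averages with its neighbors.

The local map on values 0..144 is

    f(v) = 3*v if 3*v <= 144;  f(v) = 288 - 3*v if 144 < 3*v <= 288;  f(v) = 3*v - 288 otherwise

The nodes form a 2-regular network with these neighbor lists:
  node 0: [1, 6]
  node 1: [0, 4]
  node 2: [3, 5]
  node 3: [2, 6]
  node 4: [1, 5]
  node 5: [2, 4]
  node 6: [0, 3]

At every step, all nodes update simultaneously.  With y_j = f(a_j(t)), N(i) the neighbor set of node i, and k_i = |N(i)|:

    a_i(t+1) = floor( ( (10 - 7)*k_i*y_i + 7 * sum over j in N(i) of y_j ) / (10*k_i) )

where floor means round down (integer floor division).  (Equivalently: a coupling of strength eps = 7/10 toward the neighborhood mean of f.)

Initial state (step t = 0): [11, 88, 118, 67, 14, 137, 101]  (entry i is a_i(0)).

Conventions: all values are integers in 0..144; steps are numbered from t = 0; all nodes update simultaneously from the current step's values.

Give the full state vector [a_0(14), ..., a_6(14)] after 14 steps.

Answer: [68, 94, 42, 45, 63, 72, 63]

Derivation:
t=0: [11, 88, 118, 67, 14, 137, 101]
t=1: [23, 33, 93, 54, 64, 74, 46]
t=2: [103, 87, 69, 89, 86, 56, 109]
t=3: [29, 25, 73, 48, 60, 74, 26]
t=4: [79, 90, 94, 94, 81, 81, 104]
t=5: [30, 39, 19, 12, 35, 31, 27]
t=6: [96, 103, 62, 59, 105, 84, 68]
t=7: [36, 15, 82, 98, 28, 55, 64]
t=8: [81, 80, 57, 50, 84, 81, 68]
t=9: [59, 42, 99, 111, 43, 67, 89]
t=10: [84, 121, 48, 24, 113, 74, 60]
t=11: [74, 52, 91, 109, 64, 88, 70]
t=12: [93, 96, 26, 44, 83, 46, 60]
t=13: [40, 16, 117, 104, 60, 82, 81]
t=14: [68, 94, 42, 45, 63, 72, 63]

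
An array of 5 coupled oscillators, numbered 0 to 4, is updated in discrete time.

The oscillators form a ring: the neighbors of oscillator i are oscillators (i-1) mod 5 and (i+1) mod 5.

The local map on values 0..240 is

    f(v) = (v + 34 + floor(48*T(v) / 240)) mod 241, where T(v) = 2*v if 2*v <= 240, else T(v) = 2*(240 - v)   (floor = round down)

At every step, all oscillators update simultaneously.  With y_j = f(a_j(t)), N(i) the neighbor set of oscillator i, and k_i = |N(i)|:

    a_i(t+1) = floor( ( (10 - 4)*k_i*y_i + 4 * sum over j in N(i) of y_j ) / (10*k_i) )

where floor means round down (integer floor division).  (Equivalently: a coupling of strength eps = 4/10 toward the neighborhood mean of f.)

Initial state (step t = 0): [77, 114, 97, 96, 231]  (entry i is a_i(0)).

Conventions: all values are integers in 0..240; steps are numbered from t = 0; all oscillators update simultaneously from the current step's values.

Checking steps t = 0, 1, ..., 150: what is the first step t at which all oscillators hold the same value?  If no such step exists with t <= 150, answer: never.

Simulating step by step:
t=0: [77, 114, 97, 96, 231]  (not all equal)
t=1: [128, 177, 173, 140, 78]  (not all equal)
t=2: [199, 229, 229, 203, 169]  (not all equal)
t=3: [56, 22, 22, 57, 142]  (not all equal)
t=4: [123, 73, 73, 123, 174]  (not all equal)
t=5: [195, 149, 149, 195, 221]  (not all equal)
t=6: [51, 176, 176, 51, 15]  (not all equal)
t=7: [121, 209, 209, 121, 75]  (not all equal)
t=8: [151, 51, 51, 151, 164]  (not all equal)
t=9: [198, 128, 128, 198, 224]  (not all equal)
t=10: [50, 166, 166, 50, 16]  (not all equal)
t=11: [119, 204, 204, 119, 75]  (not all equal)
t=12: [150, 48, 48, 150, 163]  (not all equal)
t=13: [197, 124, 124, 197, 224]  (not all equal)
t=14: [49, 164, 164, 49, 16]  (not all equal)
t=15: [118, 202, 202, 118, 74]  (not all equal)
t=16: [148, 47, 47, 148, 161]  (not all equal)
t=17: [195, 122, 122, 195, 222]  (not all equal)
t=18: [48, 163, 163, 48, 15]  (not all equal)
t=19: [117, 201, 201, 117, 73]  (not all equal)
t=20: [147, 46, 46, 147, 160]  (not all equal)
t=21: [195, 122, 122, 195, 222]  (not all equal)

Answer: never
Key observation: The state at step 17 reappears at step 21 — the system is in a cycle of period 4 from step 17 on.  No step 0..21 is synchronized, and the cycle repeats forever, so no step up to 150 (or ever) has all oscillators equal.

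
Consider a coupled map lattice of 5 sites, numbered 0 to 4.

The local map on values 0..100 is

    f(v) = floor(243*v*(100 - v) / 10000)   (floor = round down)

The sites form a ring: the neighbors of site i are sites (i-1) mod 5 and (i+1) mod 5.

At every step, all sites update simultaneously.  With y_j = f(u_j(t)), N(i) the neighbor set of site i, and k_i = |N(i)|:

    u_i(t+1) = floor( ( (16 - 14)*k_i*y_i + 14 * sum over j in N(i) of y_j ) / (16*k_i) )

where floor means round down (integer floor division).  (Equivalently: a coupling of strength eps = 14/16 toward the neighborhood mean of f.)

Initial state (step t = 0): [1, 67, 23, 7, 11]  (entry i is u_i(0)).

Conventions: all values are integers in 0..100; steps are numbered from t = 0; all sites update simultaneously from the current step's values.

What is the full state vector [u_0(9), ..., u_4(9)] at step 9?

Simulating step by step:
t=0: [1, 67, 23, 7, 11]
t=1: [33, 26, 35, 30, 10]
t=2: [35, 53, 49, 39, 48]
t=3: [59, 57, 58, 59, 56]
t=4: [58, 58, 58, 58, 58]
t=5: [59, 59, 59, 59, 59]
t=6: [58, 58, 58, 58, 58]
t=7: [59, 59, 59, 59, 59]
t=8: [58, 58, 58, 58, 58]
t=9: [59, 59, 59, 59, 59]

Answer: [59, 59, 59, 59, 59]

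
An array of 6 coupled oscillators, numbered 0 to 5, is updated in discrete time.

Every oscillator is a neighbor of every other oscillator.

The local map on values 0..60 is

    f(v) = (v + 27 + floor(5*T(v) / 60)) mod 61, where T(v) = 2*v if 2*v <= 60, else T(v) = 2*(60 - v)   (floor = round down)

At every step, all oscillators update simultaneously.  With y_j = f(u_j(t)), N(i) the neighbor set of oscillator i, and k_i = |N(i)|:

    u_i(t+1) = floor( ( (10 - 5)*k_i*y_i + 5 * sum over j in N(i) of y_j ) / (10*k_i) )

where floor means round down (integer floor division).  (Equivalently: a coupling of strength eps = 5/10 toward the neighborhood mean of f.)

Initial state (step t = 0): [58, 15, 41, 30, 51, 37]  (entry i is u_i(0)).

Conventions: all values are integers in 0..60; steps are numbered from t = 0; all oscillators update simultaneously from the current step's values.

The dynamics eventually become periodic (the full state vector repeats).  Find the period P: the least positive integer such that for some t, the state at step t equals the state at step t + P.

Simulating step by step:
t=0: [58, 15, 41, 30, 51, 37]
t=1: [19, 27, 14, 10, 17, 12]
t=2: [47, 50, 44, 42, 45, 43]
t=3: [13, 14, 12, 12, 13, 12]
t=4: [41, 42, 41, 41, 41, 41]
t=5: [10, 10, 10, 10, 10, 10]
t=6: [38, 38, 38, 38, 38, 38]
t=7: [7, 7, 7, 7, 7, 7]
t=8: [35, 35, 35, 35, 35, 35]
t=9: [5, 5, 5, 5, 5, 5]
t=10: [32, 32, 32, 32, 32, 32]
t=11: [2, 2, 2, 2, 2, 2]
t=12: [29, 29, 29, 29, 29, 29]
t=13: [60, 60, 60, 60, 60, 60]
t=14: [26, 26, 26, 26, 26, 26]
t=15: [57, 57, 57, 57, 57, 57]
t=16: [23, 23, 23, 23, 23, 23]
t=17: [53, 53, 53, 53, 53, 53]
t=18: [20, 20, 20, 20, 20, 20]
t=19: [50, 50, 50, 50, 50, 50]
t=20: [17, 17, 17, 17, 17, 17]
t=21: [46, 46, 46, 46, 46, 46]
t=22: [14, 14, 14, 14, 14, 14]
t=23: [43, 43, 43, 43, 43, 43]
t=24: [11, 11, 11, 11, 11, 11]
t=25: [39, 39, 39, 39, 39, 39]
t=26: [8, 8, 8, 8, 8, 8]
t=27: [36, 36, 36, 36, 36, 36]
t=28: [6, 6, 6, 6, 6, 6]
t=29: [34, 34, 34, 34, 34, 34]
t=30: [4, 4, 4, 4, 4, 4]
t=31: [31, 31, 31, 31, 31, 31]
t=32: [1, 1, 1, 1, 1, 1]
t=33: [28, 28, 28, 28, 28, 28]
t=34: [59, 59, 59, 59, 59, 59]
t=35: [25, 25, 25, 25, 25, 25]
t=36: [56, 56, 56, 56, 56, 56]
t=37: [22, 22, 22, 22, 22, 22]
t=38: [52, 52, 52, 52, 52, 52]
t=39: [19, 19, 19, 19, 19, 19]
t=40: [49, 49, 49, 49, 49, 49]
t=41: [16, 16, 16, 16, 16, 16]
t=42: [45, 45, 45, 45, 45, 45]
t=43: [13, 13, 13, 13, 13, 13]
t=44: [42, 42, 42, 42, 42, 42]
t=45: [11, 11, 11, 11, 11, 11]

Answer: 21
Key observation: The state at step 24, [11, 11, 11, 11, 11, 11], reappears at step 45 — and no state repeats earlier — so the cycle the system enters has period 21.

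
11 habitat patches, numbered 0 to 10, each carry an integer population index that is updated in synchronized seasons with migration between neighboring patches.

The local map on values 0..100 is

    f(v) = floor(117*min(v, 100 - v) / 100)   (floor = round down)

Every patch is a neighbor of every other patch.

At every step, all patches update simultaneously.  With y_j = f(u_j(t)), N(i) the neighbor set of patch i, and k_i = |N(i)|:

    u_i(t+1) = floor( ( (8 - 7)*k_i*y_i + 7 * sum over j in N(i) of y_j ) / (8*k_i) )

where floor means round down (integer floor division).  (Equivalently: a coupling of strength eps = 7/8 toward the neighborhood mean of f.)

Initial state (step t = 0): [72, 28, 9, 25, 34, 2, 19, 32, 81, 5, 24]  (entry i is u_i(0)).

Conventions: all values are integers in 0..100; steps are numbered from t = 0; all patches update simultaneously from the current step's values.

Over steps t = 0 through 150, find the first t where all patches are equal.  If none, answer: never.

Simulating step by step:
t=0: [72, 28, 9, 25, 34, 2, 19, 32, 81, 5, 24]  (not all equal)
t=1: [23, 23, 22, 23, 24, 22, 23, 23, 23, 22, 23]  (not all equal)
t=2: [25, 25, 25, 25, 25, 25, 25, 25, 25, 25, 25]  (all equal)

Answer: 2
Key observation: Synchronization is absorbing here: once all patches are equal they stay equal, and step 2 is the first all-equal step.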